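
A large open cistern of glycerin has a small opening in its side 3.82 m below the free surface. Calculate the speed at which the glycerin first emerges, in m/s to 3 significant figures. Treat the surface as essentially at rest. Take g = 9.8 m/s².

v ≈ 8.65 m/s

Bernoulli from surface to hole (P equal, v_surface ≈ 0): v = √(2gh) = √(2×9.8×3.82) = 8.65 m/s.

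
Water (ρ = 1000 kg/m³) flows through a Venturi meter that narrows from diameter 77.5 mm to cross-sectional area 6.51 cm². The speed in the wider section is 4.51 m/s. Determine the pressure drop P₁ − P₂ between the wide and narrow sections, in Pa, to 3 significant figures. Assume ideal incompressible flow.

Mass conservation (A₁v₁ = A₂v₂) gives v₂ = 4.51 × 47.2/6.51 = 32.7 m/s.
With no height change, Bernoulli's equation is P₁ + ½ρv₁² = P₂ + ½ρv₂².
P₁ − P₂ = ½·1000·(32.7² − 4.51²) = ½·1000·1050 = 524000 Pa.

ΔP = 524000 Pa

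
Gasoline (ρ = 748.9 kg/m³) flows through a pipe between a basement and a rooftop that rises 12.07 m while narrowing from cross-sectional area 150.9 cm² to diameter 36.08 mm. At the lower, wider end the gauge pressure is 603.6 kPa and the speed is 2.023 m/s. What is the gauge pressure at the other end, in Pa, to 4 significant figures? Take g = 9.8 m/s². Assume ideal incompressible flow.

By continuity, v₂ = v₁·A₁/A₂ = 2.023·(150.9/10.22) = 29.86 m/s.
Bernoulli: P₁ + ½ρv₁² + ρg h₁ = P₂ + ½ρv₂² + ρg h₂, so P₂ = P₁ + ½ρ(v₁² − v₂²) − ρg(h₂ − h₁).
P₂ = 603600 + ½·748.9·(2.023² − 29.86²) − 748.9·9.8·(+12.07) = 603600 + (-332300) − (88580) = 182700 Pa.

182700 Pa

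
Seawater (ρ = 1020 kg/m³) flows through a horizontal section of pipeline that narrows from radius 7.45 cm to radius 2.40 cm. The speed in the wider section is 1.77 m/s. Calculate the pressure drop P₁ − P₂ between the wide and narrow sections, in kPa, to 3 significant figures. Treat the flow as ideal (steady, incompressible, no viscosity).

Mass conservation (A₁v₁ = A₂v₂) gives v₂ = 1.77 × 174/18.1 = 17.1 m/s.
Bernoulli (h₁ = h₂): P₁ − P₂ = ½ρ(v₂² − v₁²).
P₁ − P₂ = ½·1020·(17.1² − 1.77²) = ½·1020·288 = 147000 Pa.

ΔP = 147 kPa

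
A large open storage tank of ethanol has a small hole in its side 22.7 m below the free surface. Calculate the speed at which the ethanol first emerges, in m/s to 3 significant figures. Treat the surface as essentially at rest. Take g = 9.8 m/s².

Bernoulli from surface to hole (P equal, v_surface ≈ 0): v = √(2gh) = √(2×9.8×22.7) = 21.1 m/s.

v ≈ 21.1 m/s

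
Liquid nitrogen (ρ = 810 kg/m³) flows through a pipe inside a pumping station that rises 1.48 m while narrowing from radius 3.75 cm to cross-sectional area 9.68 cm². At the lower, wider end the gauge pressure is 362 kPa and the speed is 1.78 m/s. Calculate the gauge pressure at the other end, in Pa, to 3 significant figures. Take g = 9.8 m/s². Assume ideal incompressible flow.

By continuity, v₂ = v₁·A₁/A₂ = 1.78·(44.2/9.68) = 8.12 m/s.
Bernoulli: P₁ + ½ρv₁² + ρg h₁ = P₂ + ½ρv₂² + ρg h₂, so P₂ = P₁ + ½ρ(v₁² − v₂²) − ρg(h₂ − h₁).
P₂ = 362000 + ½·810·(1.78² − 8.12²) − 810·9.8·(+1.48) = 362000 + (-25400) − (11700) = 325000 Pa.

325000 Pa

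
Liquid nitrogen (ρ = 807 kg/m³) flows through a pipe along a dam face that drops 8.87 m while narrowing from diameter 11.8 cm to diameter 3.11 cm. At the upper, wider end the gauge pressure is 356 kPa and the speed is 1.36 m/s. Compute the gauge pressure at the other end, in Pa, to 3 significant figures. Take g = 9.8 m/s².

By continuity, v₂ = v₁·A₁/A₂ = 1.36·(109/7.60) = 19.6 m/s.
Applying Bernoulli between the two ends and solving for P₂: P₂ = P₁ + ½ρ(v₁² − v₂²) − ρgΔh.
P₂ = 356000 + ½·807·(1.36² − 19.6²) − 807·9.8·(−8.87) = 356000 + (-154000) − (-70100) = 272000 Pa.

272000 Pa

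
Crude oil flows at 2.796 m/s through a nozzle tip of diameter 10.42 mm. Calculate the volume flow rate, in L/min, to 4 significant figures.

Q = A·v = 0.00008528 m² × 2.796 m/s = 0.0002384 m³/s.
Converting: 0.0002384 m³/s × 60000 = 14.31 L/min.

Q ≈ 14.31 L/min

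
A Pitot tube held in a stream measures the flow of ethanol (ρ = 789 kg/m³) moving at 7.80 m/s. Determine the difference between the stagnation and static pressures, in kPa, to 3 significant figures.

The dynamic pressure equals the rise in static pressure at the stagnation point: ΔP = ½ρv².
ΔP = ½·789·7.80² = 24000 Pa.

ΔP = 24.0 kPa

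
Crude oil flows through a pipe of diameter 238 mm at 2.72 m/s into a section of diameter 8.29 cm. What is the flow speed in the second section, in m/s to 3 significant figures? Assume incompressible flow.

v₂ = 22.4 m/s

The volume flow rate is constant, so v₂ = (A₁/A₂)v₁ = (445/54.0)·2.72 = 22.4 m/s.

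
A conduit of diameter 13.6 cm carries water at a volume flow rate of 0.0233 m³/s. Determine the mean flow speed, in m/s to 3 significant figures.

1.60 m/s

Q = 0.0233 m³/s = 0.0233 m³/s.
v = Q/A = 0.0233 / 0.0145 = 1.60 m/s.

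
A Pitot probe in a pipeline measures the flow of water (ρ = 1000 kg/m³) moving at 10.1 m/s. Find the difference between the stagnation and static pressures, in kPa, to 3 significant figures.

ΔP ≈ 51.0 kPa

Bernoulli between the free stream and the stagnation point: ½ρv² = P_stag − P_static.
ΔP = ½·1000·10.1² = 51000 Pa.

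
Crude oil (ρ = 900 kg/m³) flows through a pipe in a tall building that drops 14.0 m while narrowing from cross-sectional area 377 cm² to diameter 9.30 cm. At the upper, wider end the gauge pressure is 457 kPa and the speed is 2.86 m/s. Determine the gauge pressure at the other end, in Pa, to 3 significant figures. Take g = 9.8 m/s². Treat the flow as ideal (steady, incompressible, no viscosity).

P₂ ≈ 471000 Pa

By continuity, v₂ = v₁·A₁/A₂ = 2.86·(377/67.9) = 15.9 m/s.
Bernoulli: P₁ + ½ρv₁² + ρg h₁ = P₂ + ½ρv₂² + ρg h₂, so P₂ = P₁ + ½ρ(v₁² − v₂²) − ρg(h₂ − h₁).
P₂ = 457000 + ½·900·(2.86² − 15.9²) − 900·9.8·(−14.0) = 457000 + (-110000) − (-123000) = 471000 Pa.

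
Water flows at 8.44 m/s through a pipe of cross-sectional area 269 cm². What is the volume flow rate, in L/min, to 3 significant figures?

Q = A·v = 0.0269 m² × 8.44 m/s = 0.227 m³/s.
Converting: 0.227 m³/s × 60000 = 13600 L/min.

Q ≈ 13600 L/min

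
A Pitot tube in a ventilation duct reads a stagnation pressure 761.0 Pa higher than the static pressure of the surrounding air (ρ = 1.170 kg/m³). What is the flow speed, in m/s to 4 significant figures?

v ≈ 36.07 m/s

The dynamic pressure equals the rise in static pressure at the stagnation point: ΔP = ½ρv².
v = √(2ΔP/ρ) = √(2·761.0/1.170) = 36.07 m/s.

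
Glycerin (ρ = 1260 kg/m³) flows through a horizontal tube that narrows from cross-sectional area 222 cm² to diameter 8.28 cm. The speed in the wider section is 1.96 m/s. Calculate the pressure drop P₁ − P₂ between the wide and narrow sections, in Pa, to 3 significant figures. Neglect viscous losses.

By continuity, v₂ = v₁·A₁/A₂ = 1.96·(222/53.8) = 8.08 m/s.
Bernoulli (h₁ = h₂): P₁ − P₂ = ½ρ(v₂² − v₁²).
P₁ − P₂ = ½·1260·(8.08² − 1.96²) = ½·1260·61.5 = 38700 Pa.

ΔP = 38700 Pa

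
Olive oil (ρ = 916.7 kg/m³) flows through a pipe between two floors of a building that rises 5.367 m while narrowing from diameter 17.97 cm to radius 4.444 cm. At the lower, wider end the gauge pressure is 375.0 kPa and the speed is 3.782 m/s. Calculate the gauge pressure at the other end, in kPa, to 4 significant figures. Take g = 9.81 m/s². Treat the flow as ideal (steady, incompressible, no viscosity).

By continuity, v₂ = v₁·A₁/A₂ = 3.782·(253.6/62.04) = 15.46 m/s.
Energy conservation along the streamline gives P₂ = P₁ − ½ρ(v₂² − v₁²) − ρg(h₂ − h₁).
P₂ = 375000 + ½·916.7·(3.782² − 15.46²) − 916.7·9.81·(+5.367) = 375000 + (-103000) − (48260) = 223700 Pa.

P₂ = 223.7 kPa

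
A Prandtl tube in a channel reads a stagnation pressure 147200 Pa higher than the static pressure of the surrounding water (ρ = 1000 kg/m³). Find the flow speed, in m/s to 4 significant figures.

v ≈ 17.16 m/s

At the stagnation point the flow is brought to rest, so Bernoulli gives P_stag − P_static = ½ρv².
v = √(2ΔP/ρ) = √(2·147200/1000) = 17.16 m/s.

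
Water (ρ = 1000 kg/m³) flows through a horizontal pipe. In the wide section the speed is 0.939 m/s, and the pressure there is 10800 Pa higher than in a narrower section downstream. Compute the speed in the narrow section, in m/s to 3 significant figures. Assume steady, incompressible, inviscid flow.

v₂ ≈ 4.74 m/s

With h₁ = h₂, rearranging Bernoulli gives v₂ = √(v₁² + 2ΔP/ρ).
v₂ = √(0.939² + 2·10800/1000) = √(0.882 + 21.6) = 4.74 m/s.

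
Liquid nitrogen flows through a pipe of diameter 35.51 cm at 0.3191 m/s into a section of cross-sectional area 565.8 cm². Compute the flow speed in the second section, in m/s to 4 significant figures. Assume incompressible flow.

v₂ ≈ 0.5585 m/s

Mass conservation (A₁v₁ = A₂v₂) gives v₂ = 0.3191 × 990.4/565.8 = 0.5585 m/s.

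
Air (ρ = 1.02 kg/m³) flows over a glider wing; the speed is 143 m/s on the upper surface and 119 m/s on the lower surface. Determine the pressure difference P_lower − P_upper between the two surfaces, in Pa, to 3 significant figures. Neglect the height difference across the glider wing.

The pressure is lower where the speed is higher: ΔP = ½ρ(v_up² − v_low²).
ΔP = ½·1.02·(143² − 119²) = 3210 Pa.

ΔP ≈ 3210 Pa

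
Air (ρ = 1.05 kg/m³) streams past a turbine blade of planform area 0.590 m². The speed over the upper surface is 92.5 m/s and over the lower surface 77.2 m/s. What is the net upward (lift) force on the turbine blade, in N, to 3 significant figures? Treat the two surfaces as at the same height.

F = 804 N

With equal heights on the two surfaces, Bernoulli gives P_lower − P_upper = ½ρ(v_upper² − v_lower²).
ΔP = ½·1.05·(92.5² − 77.2²) = 1360 Pa.
Lift = ΔP · A = 1360 × 0.590 = 804 N.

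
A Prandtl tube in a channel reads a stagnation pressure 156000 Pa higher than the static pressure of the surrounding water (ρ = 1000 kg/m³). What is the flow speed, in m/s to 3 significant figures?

v ≈ 17.7 m/s

Bernoulli between the free stream and the stagnation point: ½ρv² = P_stag − P_static.
v = √(2ΔP/ρ) = √(2·156000/1000) = 17.7 m/s.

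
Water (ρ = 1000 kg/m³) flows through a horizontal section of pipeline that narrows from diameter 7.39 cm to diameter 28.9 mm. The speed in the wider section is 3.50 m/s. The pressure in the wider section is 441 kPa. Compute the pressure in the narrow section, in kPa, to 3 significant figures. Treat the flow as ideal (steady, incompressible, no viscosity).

P₂ ≈ 185 kPa

Mass conservation (A₁v₁ = A₂v₂) gives v₂ = 3.50 × 42.9/6.56 = 22.9 m/s.
Along the horizontal streamline, P + ½ρv² is constant.
P₂ = P₁ − ½ρ(v₂² − v₁²) = 441000 − ½·1000·(22.9² − 3.50²) = 441000 − 256000 = 185000 Pa.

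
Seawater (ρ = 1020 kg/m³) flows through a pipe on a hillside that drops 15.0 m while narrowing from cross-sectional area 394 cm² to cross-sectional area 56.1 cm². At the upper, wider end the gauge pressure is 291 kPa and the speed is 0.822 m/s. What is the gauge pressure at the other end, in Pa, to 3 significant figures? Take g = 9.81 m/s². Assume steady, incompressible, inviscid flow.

P₂ = 424000 Pa

By continuity, v₂ = v₁·A₁/A₂ = 0.822·(394/56.1) = 5.77 m/s.
Applying Bernoulli between the two ends and solving for P₂: P₂ = P₁ + ½ρ(v₁² − v₂²) − ρgΔh.
P₂ = 291000 + ½·1020·(0.822² − 5.77²) − 1020·9.81·(−15.0) = 291000 + (-16700) − (-150000) = 424000 Pa.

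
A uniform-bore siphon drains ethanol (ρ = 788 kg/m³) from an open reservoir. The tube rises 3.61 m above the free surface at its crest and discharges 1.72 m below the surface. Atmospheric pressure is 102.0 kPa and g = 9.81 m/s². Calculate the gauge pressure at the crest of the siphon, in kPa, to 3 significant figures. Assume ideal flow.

P_gauge ≈ -41.2 kPa

The outlet speed comes from Torricelli: v = √(2g·1.72) = 5.81 m/s.
Continuity keeps v the same throughout the tube; from surface to crest, P_atm + 0 = P_top + ½ρv² + ρg·h_top.
P_top = 102000 − ½·788·5.81² − 788·9.81·3.61 = 60800 Pa. So P_gauge = P_top − P_atm = -41200 Pa.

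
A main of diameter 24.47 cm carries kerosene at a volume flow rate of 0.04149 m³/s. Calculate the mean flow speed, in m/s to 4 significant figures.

Q = 0.04149 m³/s = 0.04149 m³/s.
v = Q/A = 0.04149 / 0.04703 = 0.8822 m/s.

v = 0.8822 m/s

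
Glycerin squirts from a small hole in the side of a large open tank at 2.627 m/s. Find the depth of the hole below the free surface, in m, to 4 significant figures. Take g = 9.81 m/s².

h ≈ 0.3517 m

For a small hole in a large open tank, ½v² = gh, giving h = v²/(2g).
h = 2.627²/(2·9.81) = 6.901/19.62 = 0.3517 m.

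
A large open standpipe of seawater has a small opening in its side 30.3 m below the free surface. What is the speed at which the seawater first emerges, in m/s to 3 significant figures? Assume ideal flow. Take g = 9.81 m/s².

Bernoulli from surface to hole (P equal, v_surface ≈ 0): v = √(2gh) = √(2×9.81×30.3) = 24.4 m/s.

24.4 m/s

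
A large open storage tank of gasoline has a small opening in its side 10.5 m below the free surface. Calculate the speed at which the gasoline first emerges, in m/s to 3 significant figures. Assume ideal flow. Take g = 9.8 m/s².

v ≈ 14.3 m/s

Torricelli's result v = √(2gh) gives v = √(2·9.8·10.5) = 14.3 m/s.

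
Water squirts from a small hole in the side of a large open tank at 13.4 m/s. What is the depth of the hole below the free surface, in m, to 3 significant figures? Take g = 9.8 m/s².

9.16 m

Torricelli: v = √(2gh), so h = v²/(2g).
h = 13.4²/(2·9.8) = 180/19.60 = 9.16 m.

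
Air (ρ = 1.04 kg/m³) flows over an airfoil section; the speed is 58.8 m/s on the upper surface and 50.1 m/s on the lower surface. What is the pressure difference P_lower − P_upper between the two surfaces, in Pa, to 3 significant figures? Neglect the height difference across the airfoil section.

493 Pa

Bernoulli (same height): P_lower − P_upper = ½ρ(v_upper² − v_lower²).
ΔP = ½·1.04·(58.8² − 50.1²) = 493 Pa.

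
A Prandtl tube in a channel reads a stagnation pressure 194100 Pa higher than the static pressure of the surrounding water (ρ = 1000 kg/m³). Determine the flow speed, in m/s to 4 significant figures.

19.70 m/s

At the stagnation point the flow is brought to rest, so Bernoulli gives P_stag − P_static = ½ρv².
v = √(2ΔP/ρ) = √(2·194100/1000) = 19.70 m/s.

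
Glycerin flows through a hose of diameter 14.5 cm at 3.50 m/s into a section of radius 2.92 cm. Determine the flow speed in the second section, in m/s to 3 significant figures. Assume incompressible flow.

Continuity gives A₁v₁ = A₂v₂, so v₂ = (165 cm²)/(26.8 cm²) × 3.50 m/s = 21.6 m/s.

v₂ ≈ 21.6 m/s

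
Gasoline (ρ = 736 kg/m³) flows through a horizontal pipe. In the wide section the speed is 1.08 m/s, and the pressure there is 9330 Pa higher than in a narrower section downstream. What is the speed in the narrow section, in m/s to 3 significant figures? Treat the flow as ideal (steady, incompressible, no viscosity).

Horizontal Bernoulli: P₁ + ½ρv₁² = P₂ + ½ρv₂², so v₂² = v₁² + 2(P₁ − P₂)/ρ.
v₂ = √(1.08² + 2·9330/736) = √(1.17 + 25.4) = 5.15 m/s.

v₂ = 5.15 m/s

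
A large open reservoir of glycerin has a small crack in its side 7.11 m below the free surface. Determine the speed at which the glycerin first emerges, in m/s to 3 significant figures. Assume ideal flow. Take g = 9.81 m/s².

v ≈ 11.8 m/s

The surface is effectively still and both ends are open, so ½v² = gh and v = √(2·9.81·7.11) = 11.8 m/s.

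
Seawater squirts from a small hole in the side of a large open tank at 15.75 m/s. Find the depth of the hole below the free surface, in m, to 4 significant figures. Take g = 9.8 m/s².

For a small hole in a large open tank, ½v² = gh, giving h = v²/(2g).
h = 15.75²/(2·9.8) = 248.1/19.60 = 12.66 m.

h ≈ 12.66 m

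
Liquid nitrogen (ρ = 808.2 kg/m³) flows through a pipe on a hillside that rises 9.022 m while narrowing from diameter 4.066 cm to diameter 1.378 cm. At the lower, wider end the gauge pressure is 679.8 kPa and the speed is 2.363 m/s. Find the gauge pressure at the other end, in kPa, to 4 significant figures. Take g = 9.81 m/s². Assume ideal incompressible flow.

P₂ = 439.5 kPa

Continuity gives A₁v₁ = A₂v₂, so v₂ = (12.98 cm²)/(1.491 cm²) × 2.363 m/s = 20.57 m/s.
Bernoulli: P₁ + ½ρv₁² + ρg h₁ = P₂ + ½ρv₂² + ρg h₂, so P₂ = P₁ + ½ρ(v₁² − v₂²) − ρg(h₂ − h₁).
P₂ = 679800 + ½·808.2·(2.363² − 20.57²) − 808.2·9.81·(+9.022) = 679800 + (-168800) − (71530) = 439500 Pa.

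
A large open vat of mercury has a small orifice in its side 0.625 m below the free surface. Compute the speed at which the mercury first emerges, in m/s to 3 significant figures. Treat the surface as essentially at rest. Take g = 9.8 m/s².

With the surface at rest and both surface and jet at atmospheric pressure, Bernoulli gives ρg h = ½ρv², so v = √(2gh) = √(2·9.8·0.625) = 3.50 m/s.

v ≈ 3.50 m/s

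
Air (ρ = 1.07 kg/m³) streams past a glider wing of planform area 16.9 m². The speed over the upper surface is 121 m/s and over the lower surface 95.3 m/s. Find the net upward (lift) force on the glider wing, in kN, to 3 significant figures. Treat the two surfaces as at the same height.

F ≈ 50.3 kN

With equal heights on the two surfaces, Bernoulli gives P_lower − P_upper = ½ρ(v_upper² − v_lower²).
ΔP = ½·1.07·(121² − 95.3²) = 2970 Pa.
Lift = ΔP · A = 2970 × 16.9 = 50300 N.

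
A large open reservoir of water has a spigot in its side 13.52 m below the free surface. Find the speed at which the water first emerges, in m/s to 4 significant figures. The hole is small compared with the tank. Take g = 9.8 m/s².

With the surface at rest and both surface and jet at atmospheric pressure, Bernoulli gives ρg h = ½ρv², so v = √(2gh) = √(2·9.8·13.52) = 16.28 m/s.

v = 16.28 m/s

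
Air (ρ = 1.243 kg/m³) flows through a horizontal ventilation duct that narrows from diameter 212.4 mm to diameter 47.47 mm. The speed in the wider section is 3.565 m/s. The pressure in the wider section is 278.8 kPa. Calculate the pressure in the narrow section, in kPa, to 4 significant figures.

P₂ ≈ 275.6 kPa

Mass conservation (A₁v₁ = A₂v₂) gives v₂ = 3.565 × 354.3/17.70 = 71.37 m/s.
With no height change, Bernoulli's equation is P₁ + ½ρv₁² = P₂ + ½ρv₂².
P₂ = P₁ − ½ρ(v₂² − v₁²) = 278800 − ½·1.243·(71.37² − 3.565²) = 278800 − 3158 = 275600 Pa.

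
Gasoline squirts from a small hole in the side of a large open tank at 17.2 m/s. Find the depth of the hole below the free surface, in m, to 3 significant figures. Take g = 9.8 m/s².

Inverting v = √(2gh) gives h = v² / 2g.
h = 17.2²/(2·9.8) = 296/19.60 = 15.1 m.

15.1 m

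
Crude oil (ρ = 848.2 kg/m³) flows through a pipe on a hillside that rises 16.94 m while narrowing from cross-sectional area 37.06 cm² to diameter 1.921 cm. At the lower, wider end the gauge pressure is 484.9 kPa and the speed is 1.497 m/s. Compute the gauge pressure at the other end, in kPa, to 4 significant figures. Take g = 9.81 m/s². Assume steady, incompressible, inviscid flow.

189.5 kPa

By continuity, v₂ = v₁·A₁/A₂ = 1.497·(37.06/2.898) = 19.14 m/s.
Applying Bernoulli between the two ends and solving for P₂: P₂ = P₁ + ½ρ(v₁² − v₂²) − ρgΔh.
P₂ = 484900 + ½·848.2·(1.497² − 19.14²) − 848.2·9.81·(+16.94) = 484900 + (-154400) − (141000) = 189500 Pa.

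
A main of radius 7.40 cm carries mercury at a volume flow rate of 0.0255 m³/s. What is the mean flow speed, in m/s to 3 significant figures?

1.48 m/s

Q = 0.0255 m³/s = 0.0255 m³/s.
v = Q/A = 0.0255 / 0.0172 = 1.48 m/s.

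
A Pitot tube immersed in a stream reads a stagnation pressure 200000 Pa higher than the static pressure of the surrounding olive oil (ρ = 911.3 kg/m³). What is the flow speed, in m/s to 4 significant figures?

Bernoulli between the free stream and the stagnation point: ½ρv² = P_stag − P_static.
v = √(2ΔP/ρ) = √(2·200000/911.3) = 20.95 m/s.

v ≈ 20.95 m/s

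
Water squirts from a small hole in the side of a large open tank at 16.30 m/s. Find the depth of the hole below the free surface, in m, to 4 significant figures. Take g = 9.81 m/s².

For a small hole in a large open tank, ½v² = gh, giving h = v²/(2g).
h = 16.30²/(2·9.81) = 265.7/19.62 = 13.54 m.

h = 13.54 m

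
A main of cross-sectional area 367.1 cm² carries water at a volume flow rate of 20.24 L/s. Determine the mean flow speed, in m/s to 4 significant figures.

0.5513 m/s

Q = 20.24 L/s = 0.02024 m³/s.
v = Q/A = 0.02024 / 0.03671 = 0.5513 m/s.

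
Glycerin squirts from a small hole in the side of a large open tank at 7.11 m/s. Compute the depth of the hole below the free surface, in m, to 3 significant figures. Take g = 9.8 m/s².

Torricelli: v = √(2gh), so h = v²/(2g).
h = 7.11²/(2·9.8) = 50.6/19.60 = 2.58 m.

h ≈ 2.58 m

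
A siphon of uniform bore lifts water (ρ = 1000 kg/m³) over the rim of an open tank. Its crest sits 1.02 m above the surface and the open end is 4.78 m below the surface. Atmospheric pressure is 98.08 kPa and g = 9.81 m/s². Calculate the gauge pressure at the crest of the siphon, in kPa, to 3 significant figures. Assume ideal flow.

The outlet speed comes from Torricelli: v = √(2g·4.78) = 9.68 m/s.
The bore is uniform, so the speed at the crest is the same v. Bernoulli surface→crest: P_atm = P_top + ½ρv² + ρg·h_top.
P_top = 98080 − ½·1000·9.68² − 1000·9.81·1.02 = 41200 Pa. So P_gauge = P_top − P_atm = -56900 Pa.

P_gauge ≈ -56.9 kPa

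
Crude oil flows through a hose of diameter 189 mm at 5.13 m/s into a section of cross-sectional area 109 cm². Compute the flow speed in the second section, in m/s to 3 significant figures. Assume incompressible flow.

By continuity, v₂ = v₁·A₁/A₂ = 5.13·(281/109) = 13.2 m/s.

v₂ ≈ 13.2 m/s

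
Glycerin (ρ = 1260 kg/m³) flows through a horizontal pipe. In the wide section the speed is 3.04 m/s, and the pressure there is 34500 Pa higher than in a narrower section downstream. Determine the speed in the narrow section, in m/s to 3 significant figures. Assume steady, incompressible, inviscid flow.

v₂ ≈ 8.00 m/s

Horizontal Bernoulli: P₁ + ½ρv₁² = P₂ + ½ρv₂², so v₂² = v₁² + 2(P₁ − P₂)/ρ.
v₂ = √(3.04² + 2·34500/1260) = √(9.24 + 54.8) = 8.00 m/s.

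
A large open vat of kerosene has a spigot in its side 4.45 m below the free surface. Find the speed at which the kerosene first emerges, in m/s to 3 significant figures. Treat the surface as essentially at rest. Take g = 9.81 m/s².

With the surface at rest and both surface and jet at atmospheric pressure, Bernoulli gives ρg h = ½ρv², so v = √(2gh) = √(2·9.81·4.45) = 9.34 m/s.

v ≈ 9.34 m/s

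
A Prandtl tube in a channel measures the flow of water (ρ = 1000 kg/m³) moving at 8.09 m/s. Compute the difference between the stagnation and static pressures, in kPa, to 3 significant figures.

32.7 kPa

At the stagnation point the flow is brought to rest, so Bernoulli gives P_stag − P_static = ½ρv².
ΔP = ½·1000·8.09² = 32700 Pa.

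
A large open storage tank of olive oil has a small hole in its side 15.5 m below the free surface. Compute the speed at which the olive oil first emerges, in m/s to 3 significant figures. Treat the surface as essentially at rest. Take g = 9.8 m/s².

Torricelli's result v = √(2gh) gives v = √(2·9.8·15.5) = 17.4 m/s.

17.4 m/s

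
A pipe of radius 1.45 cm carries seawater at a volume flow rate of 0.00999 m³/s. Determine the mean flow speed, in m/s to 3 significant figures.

Q = 0.00999 m³/s = 0.00999 m³/s.
v = Q/A = 0.00999 / 0.000661 = 15.1 m/s.

15.1 m/s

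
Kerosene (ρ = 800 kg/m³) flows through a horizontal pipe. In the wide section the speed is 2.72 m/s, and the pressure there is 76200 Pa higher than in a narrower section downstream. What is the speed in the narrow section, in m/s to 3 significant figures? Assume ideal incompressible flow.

With h₁ = h₂, rearranging Bernoulli gives v₂ = √(v₁² + 2ΔP/ρ).
v₂ = √(2.72² + 2·76200/800) = √(7.40 + 190) = 14.1 m/s.

v₂ ≈ 14.1 m/s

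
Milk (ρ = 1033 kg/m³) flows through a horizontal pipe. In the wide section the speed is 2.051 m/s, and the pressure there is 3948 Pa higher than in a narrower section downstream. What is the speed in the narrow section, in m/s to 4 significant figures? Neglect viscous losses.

Along the level pipe P + ½ρv² is conserved, hence v₂² = v₁² + 2(P₁ − P₂)/ρ.
v₂ = √(2.051² + 2·3948/1033) = √(4.207 + 7.644) = 3.442 m/s.

3.442 m/s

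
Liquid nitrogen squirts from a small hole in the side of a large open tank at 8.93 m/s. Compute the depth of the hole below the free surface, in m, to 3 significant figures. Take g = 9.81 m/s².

Inverting v = √(2gh) gives h = v² / 2g.
h = 8.93²/(2·9.81) = 79.7/19.62 = 4.06 m.

4.06 m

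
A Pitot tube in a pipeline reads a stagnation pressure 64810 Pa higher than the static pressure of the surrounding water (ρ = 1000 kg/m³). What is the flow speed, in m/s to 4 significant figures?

v ≈ 11.39 m/s

At the stagnation point the flow is brought to rest, so Bernoulli gives P_stag − P_static = ½ρv².
v = √(2ΔP/ρ) = √(2·64810/1000) = 11.39 m/s.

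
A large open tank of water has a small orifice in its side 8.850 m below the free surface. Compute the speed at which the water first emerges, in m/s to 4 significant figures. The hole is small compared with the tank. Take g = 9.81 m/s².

v ≈ 13.18 m/s

Torricelli's result v = √(2gh) gives v = √(2·9.81·8.850) = 13.18 m/s.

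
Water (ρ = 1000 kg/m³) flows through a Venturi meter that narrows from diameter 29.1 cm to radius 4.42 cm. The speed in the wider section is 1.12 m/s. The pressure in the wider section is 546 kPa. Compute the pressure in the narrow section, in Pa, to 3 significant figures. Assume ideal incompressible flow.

Continuity gives A₁v₁ = A₂v₂, so v₂ = (665 cm²)/(61.4 cm²) × 1.12 m/s = 12.1 m/s.
With no height change, Bernoulli's equation is P₁ + ½ρv₁² = P₂ + ½ρv₂².
P₂ = P₁ − ½ρ(v₂² − v₁²) = 546000 − ½·1000·(12.1² − 1.12²) = 546000 − 73000 = 473000 Pa.

P₂ = 473000 Pa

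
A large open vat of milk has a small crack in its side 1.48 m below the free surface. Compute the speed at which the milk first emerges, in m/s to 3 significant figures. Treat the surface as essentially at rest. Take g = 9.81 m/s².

v ≈ 5.39 m/s

The surface is effectively still and both ends are open, so ½v² = gh and v = √(2·9.81·1.48) = 5.39 m/s.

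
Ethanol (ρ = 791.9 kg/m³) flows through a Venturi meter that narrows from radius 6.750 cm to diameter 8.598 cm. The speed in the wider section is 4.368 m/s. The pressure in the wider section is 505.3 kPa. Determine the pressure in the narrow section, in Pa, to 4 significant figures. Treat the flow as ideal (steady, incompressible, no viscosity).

By continuity, v₂ = v₁·A₁/A₂ = 4.368·(143.1/58.06) = 10.77 m/s.
The pipe is horizontal, so Bernoulli reduces to P₁ + ½ρv₁² = P₂ + ½ρv₂².
P₂ = P₁ − ½ρ(v₂² − v₁²) = 505300 − ½·791.9·(10.77² − 4.368²) = 505300 − 38360 = 466900 Pa.

P₂ ≈ 466900 Pa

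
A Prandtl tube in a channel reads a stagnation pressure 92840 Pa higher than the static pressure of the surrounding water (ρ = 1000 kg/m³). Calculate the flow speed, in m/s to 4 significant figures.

The dynamic pressure equals the rise in static pressure at the stagnation point: ΔP = ½ρv².
v = √(2ΔP/ρ) = √(2·92840/1000) = 13.63 m/s.

v ≈ 13.63 m/s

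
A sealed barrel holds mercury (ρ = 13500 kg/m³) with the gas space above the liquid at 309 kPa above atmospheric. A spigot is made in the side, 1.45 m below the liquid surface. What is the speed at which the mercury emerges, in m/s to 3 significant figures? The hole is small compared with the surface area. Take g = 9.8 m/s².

v = 8.61 m/s

Take point 1 at the surface (v₁ ≈ 0) and point 2 at the hole (at atmospheric pressure). Bernoulli: P₁ + ρg h = P_atm + ½ρv₂².
With P₁ − P_atm = 309000 Pa, v₂ = √(2gh + 2ΔP/ρ) = √(2·9.8·1.45 + 2·309000/13500) = 8.61 m/s.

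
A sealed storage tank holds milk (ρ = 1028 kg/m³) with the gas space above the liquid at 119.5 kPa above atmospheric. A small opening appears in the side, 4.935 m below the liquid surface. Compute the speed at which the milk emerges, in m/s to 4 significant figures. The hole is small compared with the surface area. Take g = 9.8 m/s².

v ≈ 18.14 m/s

Take point 1 at the surface (v₁ ≈ 0) and point 2 at the hole (at atmospheric pressure). Bernoulli: P₁ + ρg h = P_atm + ½ρv₂².
With P₁ − P_atm = 119500 Pa, v₂ = √(2gh + 2ΔP/ρ) = √(2·9.8·4.935 + 2·119500/1028) = 18.14 m/s.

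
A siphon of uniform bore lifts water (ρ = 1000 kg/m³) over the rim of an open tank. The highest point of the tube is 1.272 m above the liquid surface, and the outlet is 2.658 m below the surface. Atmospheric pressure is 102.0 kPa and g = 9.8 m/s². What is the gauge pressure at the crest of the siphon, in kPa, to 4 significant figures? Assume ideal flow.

From the surface to the outlet (both open to atmosphere, surface at rest): v = √(2g·h_out) = √(2·9.8·2.658) = 7.218 m/s.
Continuity keeps v the same throughout the tube; from surface to crest, P_atm + 0 = P_top + ½ρv² + ρg·h_top.
P_top = 102000 − ½·1000·7.218² − 1000·9.8·1.272 = 63490 Pa. So P_gauge = P_top − P_atm = -38510 Pa.

P_gauge = -38.51 kPa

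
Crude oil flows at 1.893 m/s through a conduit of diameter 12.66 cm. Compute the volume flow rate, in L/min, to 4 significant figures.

Q ≈ 1430 L/min

Q = A·v = 0.01259 m² × 1.893 m/s = 0.02383 m³/s.
Converting: 0.02383 m³/s × 60000 = 1430 L/min.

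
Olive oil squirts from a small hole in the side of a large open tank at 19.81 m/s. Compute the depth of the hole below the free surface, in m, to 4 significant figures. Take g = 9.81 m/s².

Torricelli: v = √(2gh), so h = v²/(2g).
h = 19.81²/(2·9.81) = 392.4/19.62 = 20.00 m.

20.00 m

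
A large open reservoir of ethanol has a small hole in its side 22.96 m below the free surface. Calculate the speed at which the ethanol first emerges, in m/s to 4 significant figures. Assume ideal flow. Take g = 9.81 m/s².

v ≈ 21.22 m/s

With the surface at rest and both surface and jet at atmospheric pressure, Bernoulli gives ρg h = ½ρv², so v = √(2gh) = √(2·9.81·22.96) = 21.22 m/s.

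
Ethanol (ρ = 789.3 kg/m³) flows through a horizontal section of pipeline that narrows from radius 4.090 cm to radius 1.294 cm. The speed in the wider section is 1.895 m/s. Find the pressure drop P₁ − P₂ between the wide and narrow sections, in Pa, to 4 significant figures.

By continuity, v₂ = v₁·A₁/A₂ = 1.895·(52.55/5.260) = 18.93 m/s.
Along the horizontal streamline, P + ½ρv² is constant.
P₁ − P₂ = ½·789.3·(18.93² − 1.895²) = ½·789.3·354.8 = 140000 Pa.

ΔP ≈ 140000 Pa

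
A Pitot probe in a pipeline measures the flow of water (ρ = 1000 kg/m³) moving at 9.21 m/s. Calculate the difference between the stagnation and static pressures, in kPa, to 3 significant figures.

At the stagnation point the flow is brought to rest, so Bernoulli gives P_stag − P_static = ½ρv².
ΔP = ½·1000·9.21² = 42400 Pa.

ΔP = 42.4 kPa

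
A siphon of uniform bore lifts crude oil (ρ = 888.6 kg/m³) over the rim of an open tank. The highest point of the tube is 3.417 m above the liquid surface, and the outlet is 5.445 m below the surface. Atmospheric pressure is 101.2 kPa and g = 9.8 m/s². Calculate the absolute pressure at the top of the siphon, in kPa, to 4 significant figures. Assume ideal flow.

P_top ≈ 24.03 kPa

From the surface to the outlet (both open to atmosphere, surface at rest): v = √(2g·h_out) = √(2·9.8·5.445) = 10.33 m/s.
With constant cross-section the crest speed equals v; applying Bernoulli from the surface up to the crest, P_top = P_atm − ½ρv² − ρg·h_top.
P_top = 101200 − ½·888.6·10.33² − 888.6·9.8·3.417 = 24030 Pa.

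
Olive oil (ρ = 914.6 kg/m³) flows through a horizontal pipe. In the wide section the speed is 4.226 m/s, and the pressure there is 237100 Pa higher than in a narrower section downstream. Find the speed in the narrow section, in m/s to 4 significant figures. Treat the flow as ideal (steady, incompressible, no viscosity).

Horizontal Bernoulli: P₁ + ½ρv₁² = P₂ + ½ρv₂², so v₂² = v₁² + 2(P₁ − P₂)/ρ.
v₂ = √(4.226² + 2·237100/914.6) = √(17.86 + 518.5) = 23.16 m/s.

v₂ ≈ 23.16 m/s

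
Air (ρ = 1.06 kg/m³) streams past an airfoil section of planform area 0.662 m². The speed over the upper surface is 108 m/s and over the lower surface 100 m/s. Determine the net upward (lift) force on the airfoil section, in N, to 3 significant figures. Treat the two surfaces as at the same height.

With equal heights on the two surfaces, Bernoulli gives P_lower − P_upper = ½ρ(v_upper² − v_lower²).
ΔP = ½·1.06·(108² − 100²) = 882 Pa.
Lift = ΔP · A = 882 × 0.662 = 584 N.

584 N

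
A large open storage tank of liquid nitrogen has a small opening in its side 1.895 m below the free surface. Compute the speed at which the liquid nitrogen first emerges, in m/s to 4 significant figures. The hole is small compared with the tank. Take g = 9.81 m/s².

v = 6.098 m/s

Torricelli's result v = √(2gh) gives v = √(2·9.81·1.895) = 6.098 m/s.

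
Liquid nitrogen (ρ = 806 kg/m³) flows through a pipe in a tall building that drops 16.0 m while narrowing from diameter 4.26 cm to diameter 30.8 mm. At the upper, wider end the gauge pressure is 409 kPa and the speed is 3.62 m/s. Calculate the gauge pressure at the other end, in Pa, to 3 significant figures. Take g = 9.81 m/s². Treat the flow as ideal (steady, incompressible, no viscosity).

P₂ ≈ 521000 Pa

The volume flow rate is constant, so v₂ = (A₁/A₂)v₁ = (14.3/7.45)·3.62 = 6.93 m/s.
Applying Bernoulli between the two ends and solving for P₂: P₂ = P₁ + ½ρ(v₁² − v₂²) − ρgΔh.
P₂ = 409000 + ½·806·(3.62² − 6.93²) − 806·9.81·(−16.0) = 409000 + (-14000) − (-127000) = 521000 Pa.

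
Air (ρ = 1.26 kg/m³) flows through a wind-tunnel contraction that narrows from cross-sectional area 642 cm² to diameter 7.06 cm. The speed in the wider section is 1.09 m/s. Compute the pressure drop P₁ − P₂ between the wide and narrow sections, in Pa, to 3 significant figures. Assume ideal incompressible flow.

Continuity gives A₁v₁ = A₂v₂, so v₂ = (642 cm²)/(39.1 cm²) × 1.09 m/s = 17.9 m/s.
Bernoulli (h₁ = h₂): P₁ − P₂ = ½ρ(v₂² − v₁²).
P₁ − P₂ = ½·1.26·(17.9² − 1.09²) = ½·1.26·318 = 201 Pa.

ΔP ≈ 201 Pa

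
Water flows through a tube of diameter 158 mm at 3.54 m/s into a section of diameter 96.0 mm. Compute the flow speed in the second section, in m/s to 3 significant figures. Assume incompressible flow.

v₂ ≈ 9.59 m/s

Continuity gives A₁v₁ = A₂v₂, so v₂ = (196 cm²)/(72.4 cm²) × 3.54 m/s = 9.59 m/s.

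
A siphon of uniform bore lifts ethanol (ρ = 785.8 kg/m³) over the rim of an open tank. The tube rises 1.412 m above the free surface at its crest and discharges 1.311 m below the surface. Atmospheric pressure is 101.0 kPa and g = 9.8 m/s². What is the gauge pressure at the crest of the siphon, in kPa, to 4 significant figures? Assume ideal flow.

P_gauge ≈ -20.97 kPa

From the surface to the outlet (both open to atmosphere, surface at rest): v = √(2g·h_out) = √(2·9.8·1.311) = 5.069 m/s.
With constant cross-section the crest speed equals v; applying Bernoulli from the surface up to the crest, P_top = P_atm − ½ρv² − ρg·h_top.
P_top = 101000 − ½·785.8·5.069² − 785.8·9.8·1.412 = 80030 Pa. So P_gauge = P_top − P_atm = -20970 Pa.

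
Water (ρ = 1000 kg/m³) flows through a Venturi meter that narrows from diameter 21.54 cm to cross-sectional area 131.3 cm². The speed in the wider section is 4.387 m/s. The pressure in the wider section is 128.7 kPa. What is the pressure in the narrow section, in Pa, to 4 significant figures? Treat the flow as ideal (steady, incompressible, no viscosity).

P₂ = 64200 Pa

Continuity gives A₁v₁ = A₂v₂, so v₂ = (364.4 cm²)/(131.3 cm²) × 4.387 m/s = 12.18 m/s.
The pipe is horizontal, so Bernoulli reduces to P₁ + ½ρv₁² = P₂ + ½ρv₂².
P₂ = P₁ − ½ρ(v₂² − v₁²) = 128700 − ½·1000·(12.18² − 4.387²) = 128700 − 64500 = 64200 Pa.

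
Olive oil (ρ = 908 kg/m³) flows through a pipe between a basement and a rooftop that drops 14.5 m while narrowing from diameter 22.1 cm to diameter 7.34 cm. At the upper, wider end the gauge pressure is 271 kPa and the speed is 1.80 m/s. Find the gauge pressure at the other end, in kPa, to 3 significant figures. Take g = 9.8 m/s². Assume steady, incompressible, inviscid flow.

Continuity gives A₁v₁ = A₂v₂, so v₂ = (384 cm²)/(42.3 cm²) × 1.80 m/s = 16.3 m/s.
Energy conservation along the streamline gives P₂ = P₁ − ½ρ(v₂² − v₁²) − ρg(h₂ − h₁).
P₂ = 271000 + ½·908·(1.80² − 16.3²) − 908·9.8·(−14.5) = 271000 + (-119000) − (-129000) = 281000 Pa.

P₂ ≈ 281 kPa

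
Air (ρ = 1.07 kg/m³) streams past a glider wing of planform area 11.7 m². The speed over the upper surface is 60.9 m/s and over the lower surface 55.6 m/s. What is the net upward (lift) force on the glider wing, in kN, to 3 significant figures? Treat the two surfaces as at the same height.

The faster flow above has the lower pressure; Bernoulli (same height) gives ΔP = ½ρ(v_up² − v_low²).
ΔP = ½·1.07·(60.9² − 55.6²) = 330 Pa.
Lift = ΔP · A = 330 × 11.7 = 3860 N.

F = 3.86 kN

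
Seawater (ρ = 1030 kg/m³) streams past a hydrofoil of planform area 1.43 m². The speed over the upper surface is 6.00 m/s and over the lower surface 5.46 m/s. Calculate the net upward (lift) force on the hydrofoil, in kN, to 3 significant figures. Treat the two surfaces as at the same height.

From P + ½ρv² = const at equal height, P_low − P_up = ½ρ(v_up² − v_low²).
ΔP = ½·1030·(6.00² − 5.46²) = 3190 Pa.
Lift = ΔP · A = 3190 × 1.43 = 4560 N.

F = 4.56 kN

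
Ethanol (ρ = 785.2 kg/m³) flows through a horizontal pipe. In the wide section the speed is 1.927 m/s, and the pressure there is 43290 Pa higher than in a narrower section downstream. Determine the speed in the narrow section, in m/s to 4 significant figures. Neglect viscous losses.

Along the level pipe P + ½ρv² is conserved, hence v₂² = v₁² + 2(P₁ − P₂)/ρ.
v₂ = √(1.927² + 2·43290/785.2) = √(3.713 + 110.3) = 10.68 m/s.

v₂ ≈ 10.68 m/s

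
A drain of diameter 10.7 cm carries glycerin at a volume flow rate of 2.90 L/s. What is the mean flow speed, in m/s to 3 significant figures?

Q = 2.90 L/s = 0.00290 m³/s.
v = Q/A = 0.00290 / 0.00899 = 0.323 m/s.

0.323 m/s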